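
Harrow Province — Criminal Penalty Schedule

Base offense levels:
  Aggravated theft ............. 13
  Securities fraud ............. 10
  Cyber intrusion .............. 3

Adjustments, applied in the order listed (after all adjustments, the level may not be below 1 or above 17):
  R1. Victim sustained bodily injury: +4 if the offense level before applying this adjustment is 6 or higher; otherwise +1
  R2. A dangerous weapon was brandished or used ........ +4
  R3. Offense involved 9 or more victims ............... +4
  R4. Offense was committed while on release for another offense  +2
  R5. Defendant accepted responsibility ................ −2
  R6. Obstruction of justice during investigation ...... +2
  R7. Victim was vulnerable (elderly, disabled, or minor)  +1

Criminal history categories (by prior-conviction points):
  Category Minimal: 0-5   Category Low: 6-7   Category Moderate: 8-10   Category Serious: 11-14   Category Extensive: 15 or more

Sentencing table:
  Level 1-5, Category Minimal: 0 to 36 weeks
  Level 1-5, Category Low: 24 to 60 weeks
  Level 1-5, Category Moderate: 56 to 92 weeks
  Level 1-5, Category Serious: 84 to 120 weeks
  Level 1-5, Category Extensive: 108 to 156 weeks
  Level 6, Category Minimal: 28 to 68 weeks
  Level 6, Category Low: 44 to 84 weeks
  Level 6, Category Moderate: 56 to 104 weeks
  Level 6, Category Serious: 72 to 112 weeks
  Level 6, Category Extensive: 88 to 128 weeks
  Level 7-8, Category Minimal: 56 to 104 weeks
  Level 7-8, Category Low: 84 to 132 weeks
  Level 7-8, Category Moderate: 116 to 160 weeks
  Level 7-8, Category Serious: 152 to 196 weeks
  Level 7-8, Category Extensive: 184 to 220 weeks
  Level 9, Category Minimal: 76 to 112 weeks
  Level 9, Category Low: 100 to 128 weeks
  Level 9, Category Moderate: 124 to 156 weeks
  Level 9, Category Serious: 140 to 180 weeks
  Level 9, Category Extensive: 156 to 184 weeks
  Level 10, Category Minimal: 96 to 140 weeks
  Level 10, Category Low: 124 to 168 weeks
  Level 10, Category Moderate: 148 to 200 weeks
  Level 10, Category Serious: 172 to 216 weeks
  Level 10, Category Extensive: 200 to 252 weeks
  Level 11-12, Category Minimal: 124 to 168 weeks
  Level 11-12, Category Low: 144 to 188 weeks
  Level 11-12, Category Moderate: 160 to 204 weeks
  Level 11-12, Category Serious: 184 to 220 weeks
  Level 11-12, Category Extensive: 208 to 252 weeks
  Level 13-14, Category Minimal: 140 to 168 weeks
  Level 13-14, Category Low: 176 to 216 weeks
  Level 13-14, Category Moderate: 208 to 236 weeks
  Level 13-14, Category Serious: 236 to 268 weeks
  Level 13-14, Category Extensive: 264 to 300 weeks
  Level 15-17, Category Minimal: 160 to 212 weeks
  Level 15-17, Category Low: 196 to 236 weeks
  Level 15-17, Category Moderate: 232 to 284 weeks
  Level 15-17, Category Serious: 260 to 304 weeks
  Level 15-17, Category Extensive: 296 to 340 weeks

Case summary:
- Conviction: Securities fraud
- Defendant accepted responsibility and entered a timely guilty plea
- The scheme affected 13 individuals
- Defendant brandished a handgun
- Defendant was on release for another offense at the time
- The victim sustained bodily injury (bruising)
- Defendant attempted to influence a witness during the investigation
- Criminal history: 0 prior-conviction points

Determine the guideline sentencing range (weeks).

160-212 weeks

Base offense level for securities fraud: 10.
R1 applies (level before this adjustment is 10 ≥ 6, so +4): 10 + 4 = 14.
R2 applies: 14 + 4 = 18.
R3 applies: 18 + 4 = 22.
R4 applies: 22 + 2 = 24.
R5 applies: 24 − 2 = 22.
R6 applies: 22 + 2 = 24.
R7 does not apply.
Level 24 exceeds the maximum of 17; capped at 17.
Final offense level: 17.
Criminal history: 0 prior points → Category Minimal (0-5).
Level 17 falls in the 15-17 band.
Grid: Level 15-17 × Category Minimal = 160-212 weeks.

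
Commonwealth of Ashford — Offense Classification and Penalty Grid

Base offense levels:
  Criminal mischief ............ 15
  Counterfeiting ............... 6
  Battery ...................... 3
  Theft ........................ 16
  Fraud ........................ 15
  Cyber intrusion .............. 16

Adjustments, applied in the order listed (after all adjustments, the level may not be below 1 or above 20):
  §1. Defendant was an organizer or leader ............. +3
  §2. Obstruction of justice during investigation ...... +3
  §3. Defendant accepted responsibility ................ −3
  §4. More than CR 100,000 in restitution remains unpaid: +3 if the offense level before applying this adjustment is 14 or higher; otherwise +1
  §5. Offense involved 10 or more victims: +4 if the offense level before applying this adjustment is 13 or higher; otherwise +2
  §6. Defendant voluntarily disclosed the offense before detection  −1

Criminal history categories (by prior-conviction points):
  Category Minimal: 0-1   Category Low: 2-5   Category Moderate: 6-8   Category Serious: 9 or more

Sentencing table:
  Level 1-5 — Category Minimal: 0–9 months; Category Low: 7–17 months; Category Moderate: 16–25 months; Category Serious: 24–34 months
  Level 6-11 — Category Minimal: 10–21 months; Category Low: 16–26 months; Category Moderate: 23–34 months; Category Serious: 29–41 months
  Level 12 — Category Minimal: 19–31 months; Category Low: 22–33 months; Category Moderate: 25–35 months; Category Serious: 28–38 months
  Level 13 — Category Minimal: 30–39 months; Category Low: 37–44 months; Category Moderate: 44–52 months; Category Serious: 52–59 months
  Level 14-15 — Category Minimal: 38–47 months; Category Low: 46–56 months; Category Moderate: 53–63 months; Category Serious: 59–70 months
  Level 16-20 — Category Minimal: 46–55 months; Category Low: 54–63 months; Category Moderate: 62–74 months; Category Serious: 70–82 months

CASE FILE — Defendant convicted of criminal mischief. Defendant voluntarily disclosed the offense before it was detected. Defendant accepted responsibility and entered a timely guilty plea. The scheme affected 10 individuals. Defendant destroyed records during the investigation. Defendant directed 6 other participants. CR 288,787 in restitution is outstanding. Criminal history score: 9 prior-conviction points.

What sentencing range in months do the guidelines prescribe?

Base offense level for criminal mischief: 15.
§1 applies: 15 + 3 = 18.
§2 applies: 18 + 3 = 21.
§3 applies: 21 − 3 = 18.
§4 applies (level before this adjustment is 18 ≥ 14, so +3): 18 + 3 = 21.
§5 applies (level before this adjustment is 21 ≥ 13, so +4): 21 + 4 = 25.
§6 applies: 25 − 1 = 24.
Level 24 exceeds the maximum of 20; capped at 20.
Final offense level: 20.
Criminal history: 9 prior points → Category Serious (9+).
Level 20 falls in the 16-20 band.
Grid: Level 16-20 × Category Serious = 70-82 months.

70-82 months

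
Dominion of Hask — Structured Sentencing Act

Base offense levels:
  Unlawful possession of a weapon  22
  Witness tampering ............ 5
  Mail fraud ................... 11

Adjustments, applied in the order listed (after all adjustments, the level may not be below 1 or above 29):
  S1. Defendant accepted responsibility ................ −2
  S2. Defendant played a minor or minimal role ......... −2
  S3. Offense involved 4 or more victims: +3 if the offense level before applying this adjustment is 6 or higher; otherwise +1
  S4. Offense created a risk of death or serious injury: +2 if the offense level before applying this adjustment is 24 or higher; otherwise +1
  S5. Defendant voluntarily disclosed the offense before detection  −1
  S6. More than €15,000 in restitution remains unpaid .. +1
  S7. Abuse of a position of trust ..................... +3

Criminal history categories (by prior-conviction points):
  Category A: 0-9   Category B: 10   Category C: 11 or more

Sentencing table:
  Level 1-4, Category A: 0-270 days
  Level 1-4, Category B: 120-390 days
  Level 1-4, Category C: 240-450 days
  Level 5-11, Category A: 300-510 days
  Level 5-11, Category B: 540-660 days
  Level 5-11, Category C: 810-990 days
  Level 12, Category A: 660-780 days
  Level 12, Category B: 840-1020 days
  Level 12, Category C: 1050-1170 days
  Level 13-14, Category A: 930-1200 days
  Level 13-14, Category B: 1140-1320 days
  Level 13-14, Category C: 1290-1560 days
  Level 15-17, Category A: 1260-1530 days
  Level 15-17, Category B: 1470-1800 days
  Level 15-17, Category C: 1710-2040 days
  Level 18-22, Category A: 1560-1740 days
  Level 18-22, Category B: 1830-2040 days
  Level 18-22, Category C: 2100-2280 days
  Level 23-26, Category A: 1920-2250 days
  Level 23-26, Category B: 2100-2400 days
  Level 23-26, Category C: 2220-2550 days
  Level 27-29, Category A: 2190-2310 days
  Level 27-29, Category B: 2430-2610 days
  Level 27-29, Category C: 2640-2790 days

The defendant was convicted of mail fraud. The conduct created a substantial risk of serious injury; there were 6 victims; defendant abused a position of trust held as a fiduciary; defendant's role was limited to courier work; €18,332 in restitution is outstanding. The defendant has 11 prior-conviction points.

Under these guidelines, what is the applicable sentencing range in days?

Base offense level for mail fraud: 11.
S1 does not apply.
S2 applies: 11 − 2 = 9.
S3 applies (level before this adjustment is 9 ≥ 6, so +3): 9 + 3 = 12.
S4 applies (level before this adjustment is 12 < 24, so +1): 12 + 1 = 13.
S6 applies: 13 + 1 = 14.
S7 applies: 14 + 3 = 17.
Final offense level: 17.
Criminal history: 11 prior points → Category C (11+).
Level 17 falls in the 15-17 band.
Grid: Level 15-17 × Category C = 1710-2040 days.

1710-2040 days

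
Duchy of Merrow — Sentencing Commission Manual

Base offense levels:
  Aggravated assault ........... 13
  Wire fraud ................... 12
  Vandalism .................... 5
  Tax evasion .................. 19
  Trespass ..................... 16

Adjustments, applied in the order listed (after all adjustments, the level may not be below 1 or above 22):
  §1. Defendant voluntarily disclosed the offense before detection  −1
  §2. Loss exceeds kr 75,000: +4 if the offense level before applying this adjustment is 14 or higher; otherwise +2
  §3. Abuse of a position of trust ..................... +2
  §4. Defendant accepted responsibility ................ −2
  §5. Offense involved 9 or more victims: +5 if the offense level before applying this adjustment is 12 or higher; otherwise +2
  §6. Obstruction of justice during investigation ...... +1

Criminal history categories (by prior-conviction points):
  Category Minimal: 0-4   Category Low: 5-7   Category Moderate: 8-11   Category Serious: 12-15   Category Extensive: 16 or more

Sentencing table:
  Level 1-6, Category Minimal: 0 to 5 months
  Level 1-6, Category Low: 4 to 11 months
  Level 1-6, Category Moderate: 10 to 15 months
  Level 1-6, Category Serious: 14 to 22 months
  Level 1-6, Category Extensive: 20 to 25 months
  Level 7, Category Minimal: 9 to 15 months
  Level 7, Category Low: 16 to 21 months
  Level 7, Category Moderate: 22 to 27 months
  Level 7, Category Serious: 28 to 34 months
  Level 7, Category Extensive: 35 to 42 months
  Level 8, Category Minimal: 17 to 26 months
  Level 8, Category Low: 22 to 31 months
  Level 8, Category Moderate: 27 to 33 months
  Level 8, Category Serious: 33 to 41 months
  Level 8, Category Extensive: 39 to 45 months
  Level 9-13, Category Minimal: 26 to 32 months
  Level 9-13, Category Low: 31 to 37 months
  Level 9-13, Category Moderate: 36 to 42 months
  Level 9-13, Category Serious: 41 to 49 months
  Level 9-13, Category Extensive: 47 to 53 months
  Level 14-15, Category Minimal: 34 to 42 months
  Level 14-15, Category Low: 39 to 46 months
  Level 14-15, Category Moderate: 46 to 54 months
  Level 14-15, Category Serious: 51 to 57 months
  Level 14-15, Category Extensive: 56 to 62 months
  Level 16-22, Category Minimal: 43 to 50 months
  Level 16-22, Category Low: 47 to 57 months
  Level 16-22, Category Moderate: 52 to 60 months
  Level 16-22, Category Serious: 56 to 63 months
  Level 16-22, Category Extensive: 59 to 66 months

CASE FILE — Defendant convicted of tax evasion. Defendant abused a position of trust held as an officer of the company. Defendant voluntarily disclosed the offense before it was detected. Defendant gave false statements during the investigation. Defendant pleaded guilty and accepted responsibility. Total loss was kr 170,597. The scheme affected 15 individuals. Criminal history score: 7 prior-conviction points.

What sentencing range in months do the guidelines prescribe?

Base offense level for tax evasion: 19.
§1 applies: 19 − 1 = 18.
§2 applies (level before this adjustment is 18 ≥ 14, so +4): 18 + 4 = 22.
§3 applies: 22 + 2 = 24.
§4 applies: 24 − 2 = 22.
§5 applies (level before this adjustment is 22 ≥ 12, so +5): 22 + 5 = 27.
§6 applies: 27 + 1 = 28.
Level 28 exceeds the maximum of 22; capped at 22.
Final offense level: 22.
Criminal history: 7 prior points → Category Low (5-7).
Level 22 falls in the 16-22 band.
Grid: Level 16-22 × Category Low = 47-57 months.

47-57 months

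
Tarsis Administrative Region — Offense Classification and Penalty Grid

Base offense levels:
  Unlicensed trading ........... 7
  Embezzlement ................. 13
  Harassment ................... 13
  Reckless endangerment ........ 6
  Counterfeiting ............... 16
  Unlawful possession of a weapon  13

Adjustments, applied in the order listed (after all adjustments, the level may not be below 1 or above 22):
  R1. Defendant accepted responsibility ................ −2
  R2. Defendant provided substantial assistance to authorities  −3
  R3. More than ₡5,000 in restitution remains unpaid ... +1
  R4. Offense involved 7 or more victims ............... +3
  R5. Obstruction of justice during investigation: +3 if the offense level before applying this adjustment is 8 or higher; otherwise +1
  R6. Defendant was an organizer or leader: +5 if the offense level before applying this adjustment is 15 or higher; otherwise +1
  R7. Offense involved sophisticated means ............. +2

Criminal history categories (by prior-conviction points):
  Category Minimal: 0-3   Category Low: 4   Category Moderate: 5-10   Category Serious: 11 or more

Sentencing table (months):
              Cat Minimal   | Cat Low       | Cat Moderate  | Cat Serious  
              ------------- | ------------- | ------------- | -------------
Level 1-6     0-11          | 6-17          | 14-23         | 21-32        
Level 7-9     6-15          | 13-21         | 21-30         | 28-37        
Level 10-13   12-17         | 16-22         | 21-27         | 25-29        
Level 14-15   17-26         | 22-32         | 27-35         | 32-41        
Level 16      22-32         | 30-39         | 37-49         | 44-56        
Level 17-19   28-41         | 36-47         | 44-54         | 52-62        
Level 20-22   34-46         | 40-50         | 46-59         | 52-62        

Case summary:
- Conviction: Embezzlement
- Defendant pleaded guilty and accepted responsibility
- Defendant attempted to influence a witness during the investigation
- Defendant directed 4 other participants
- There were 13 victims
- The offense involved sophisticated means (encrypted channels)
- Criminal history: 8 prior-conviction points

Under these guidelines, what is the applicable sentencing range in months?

Base offense level for embezzlement: 13.
R1 applies: 13 − 2 = 11.
R4 applies: 11 + 3 = 14.
R5 applies (level before this adjustment is 14 ≥ 8, so +3): 14 + 3 = 17.
R6 applies (level before this adjustment is 17 ≥ 15, so +5): 17 + 5 = 22.
R7 applies: 22 + 2 = 24.
Level 24 exceeds the maximum of 22; capped at 22.
Final offense level: 22.
Criminal history: 8 prior points → Category Moderate (5-10).
Level 22 falls in the 20-22 band.
Grid: Level 20-22 × Category Moderate = 46-59 months.

46-59 months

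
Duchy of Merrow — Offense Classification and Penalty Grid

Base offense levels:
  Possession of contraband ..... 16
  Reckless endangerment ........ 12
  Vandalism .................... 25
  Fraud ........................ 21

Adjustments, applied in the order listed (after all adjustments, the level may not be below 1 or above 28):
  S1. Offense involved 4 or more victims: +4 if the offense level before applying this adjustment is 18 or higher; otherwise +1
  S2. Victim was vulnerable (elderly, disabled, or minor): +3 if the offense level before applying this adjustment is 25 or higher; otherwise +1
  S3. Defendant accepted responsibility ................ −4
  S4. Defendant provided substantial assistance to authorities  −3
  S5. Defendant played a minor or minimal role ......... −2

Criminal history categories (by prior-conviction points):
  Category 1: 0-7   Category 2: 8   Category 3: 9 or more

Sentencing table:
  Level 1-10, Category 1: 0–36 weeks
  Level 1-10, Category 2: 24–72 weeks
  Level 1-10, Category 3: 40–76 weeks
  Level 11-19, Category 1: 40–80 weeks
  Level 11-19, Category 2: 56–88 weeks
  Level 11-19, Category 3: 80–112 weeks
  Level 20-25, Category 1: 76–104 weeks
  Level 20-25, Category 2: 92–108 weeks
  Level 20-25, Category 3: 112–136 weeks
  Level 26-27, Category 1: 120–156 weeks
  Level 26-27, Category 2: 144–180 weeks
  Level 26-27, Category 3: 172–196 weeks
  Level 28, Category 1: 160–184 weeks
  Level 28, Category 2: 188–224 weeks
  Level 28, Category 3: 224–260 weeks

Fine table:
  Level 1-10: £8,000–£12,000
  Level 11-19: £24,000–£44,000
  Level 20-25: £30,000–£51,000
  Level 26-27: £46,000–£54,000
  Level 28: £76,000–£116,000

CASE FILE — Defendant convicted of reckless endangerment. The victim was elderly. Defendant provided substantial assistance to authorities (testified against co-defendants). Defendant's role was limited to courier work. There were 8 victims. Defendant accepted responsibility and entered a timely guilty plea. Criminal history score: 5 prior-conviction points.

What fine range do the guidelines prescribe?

Base offense level for reckless endangerment: 12.
S1 applies (level before this adjustment is 12 < 18, so +1): 12 + 1 = 13.
S2 applies (level before this adjustment is 13 < 25, so +1): 13 + 1 = 14.
S3 applies: 14 − 4 = 10.
S4 applies: 10 − 3 = 7.
S5 applies: 7 − 2 = 5.
Final offense level: 5.
Level 5 falls in the 1-10 band.
Fine table: Level 1-10 → £8,000–£12,000.

£8,000–£12,000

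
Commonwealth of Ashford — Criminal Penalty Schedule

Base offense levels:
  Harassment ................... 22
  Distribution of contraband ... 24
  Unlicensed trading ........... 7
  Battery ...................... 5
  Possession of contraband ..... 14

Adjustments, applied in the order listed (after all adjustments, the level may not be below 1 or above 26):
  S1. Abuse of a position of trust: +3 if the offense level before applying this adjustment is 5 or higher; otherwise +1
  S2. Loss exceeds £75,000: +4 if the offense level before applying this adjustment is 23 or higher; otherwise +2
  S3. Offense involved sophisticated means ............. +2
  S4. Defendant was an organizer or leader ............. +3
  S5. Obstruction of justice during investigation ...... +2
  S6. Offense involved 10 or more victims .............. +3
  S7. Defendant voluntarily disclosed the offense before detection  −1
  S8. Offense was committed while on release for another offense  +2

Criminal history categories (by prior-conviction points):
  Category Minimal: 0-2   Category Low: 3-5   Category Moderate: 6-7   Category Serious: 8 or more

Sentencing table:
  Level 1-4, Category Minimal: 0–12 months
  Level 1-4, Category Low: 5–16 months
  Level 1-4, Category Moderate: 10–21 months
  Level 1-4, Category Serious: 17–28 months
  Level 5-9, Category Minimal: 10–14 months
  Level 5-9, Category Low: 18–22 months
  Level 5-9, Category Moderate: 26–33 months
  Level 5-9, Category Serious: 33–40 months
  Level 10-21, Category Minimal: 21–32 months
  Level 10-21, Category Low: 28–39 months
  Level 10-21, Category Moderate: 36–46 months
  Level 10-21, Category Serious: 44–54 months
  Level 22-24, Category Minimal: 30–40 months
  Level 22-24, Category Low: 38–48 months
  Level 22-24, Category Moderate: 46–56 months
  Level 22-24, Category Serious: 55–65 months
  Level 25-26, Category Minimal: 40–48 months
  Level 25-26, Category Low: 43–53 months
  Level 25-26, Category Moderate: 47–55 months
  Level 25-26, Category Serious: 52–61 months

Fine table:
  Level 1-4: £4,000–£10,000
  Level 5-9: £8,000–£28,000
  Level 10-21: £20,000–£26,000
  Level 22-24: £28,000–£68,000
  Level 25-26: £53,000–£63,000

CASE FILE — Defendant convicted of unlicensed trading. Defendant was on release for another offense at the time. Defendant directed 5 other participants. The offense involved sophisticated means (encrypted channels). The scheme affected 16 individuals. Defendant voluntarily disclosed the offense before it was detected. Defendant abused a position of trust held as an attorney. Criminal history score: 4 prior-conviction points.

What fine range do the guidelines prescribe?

Base offense level for unlicensed trading: 7.
S1 applies (level before this adjustment is 7 ≥ 5, so +3): 7 + 3 = 10.
S3 applies: 10 + 2 = 12.
S4 applies: 12 + 3 = 15.
S5 does not apply.
S6 applies: 15 + 3 = 18.
S7 applies: 18 − 1 = 17.
S8 applies: 17 + 2 = 19.
Final offense level: 19.
Level 19 falls in the 10-21 band.
Fine table: Level 10-21 → £20,000–£26,000.

£20,000–£26,000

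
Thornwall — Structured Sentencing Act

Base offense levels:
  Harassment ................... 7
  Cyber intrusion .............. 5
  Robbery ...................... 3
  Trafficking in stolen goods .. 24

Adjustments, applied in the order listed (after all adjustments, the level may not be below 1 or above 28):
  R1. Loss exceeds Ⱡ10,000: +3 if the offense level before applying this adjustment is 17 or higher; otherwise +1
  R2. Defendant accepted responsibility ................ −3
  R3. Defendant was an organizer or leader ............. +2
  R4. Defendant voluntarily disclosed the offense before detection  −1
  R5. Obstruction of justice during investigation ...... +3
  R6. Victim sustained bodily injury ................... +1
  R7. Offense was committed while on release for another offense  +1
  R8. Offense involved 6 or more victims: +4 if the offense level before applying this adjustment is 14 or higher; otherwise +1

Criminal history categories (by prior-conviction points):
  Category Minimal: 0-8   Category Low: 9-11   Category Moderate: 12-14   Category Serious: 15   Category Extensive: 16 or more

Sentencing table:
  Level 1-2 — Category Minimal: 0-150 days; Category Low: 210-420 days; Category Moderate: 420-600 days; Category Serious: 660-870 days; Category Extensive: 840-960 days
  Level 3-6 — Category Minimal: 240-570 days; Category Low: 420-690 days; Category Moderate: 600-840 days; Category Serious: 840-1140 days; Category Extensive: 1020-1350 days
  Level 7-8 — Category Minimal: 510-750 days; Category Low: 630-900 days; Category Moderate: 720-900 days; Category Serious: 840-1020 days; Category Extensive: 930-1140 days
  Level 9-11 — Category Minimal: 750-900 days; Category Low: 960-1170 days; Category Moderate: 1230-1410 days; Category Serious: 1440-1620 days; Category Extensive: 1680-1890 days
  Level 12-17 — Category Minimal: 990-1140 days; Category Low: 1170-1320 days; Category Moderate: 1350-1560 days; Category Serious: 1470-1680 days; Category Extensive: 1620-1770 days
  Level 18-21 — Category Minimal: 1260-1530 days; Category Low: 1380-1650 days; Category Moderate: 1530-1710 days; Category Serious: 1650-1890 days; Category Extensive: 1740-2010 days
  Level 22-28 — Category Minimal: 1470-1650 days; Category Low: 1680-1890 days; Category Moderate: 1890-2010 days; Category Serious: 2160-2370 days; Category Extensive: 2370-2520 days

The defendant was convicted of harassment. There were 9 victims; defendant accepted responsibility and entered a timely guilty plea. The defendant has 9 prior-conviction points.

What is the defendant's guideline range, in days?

420-690 days

Base offense level for harassment: 7.
R2 applies: 7 − 3 = 4.
R3 does not apply.
R4 does not apply.
R8 applies (level before this adjustment is 4 < 14, so +1): 4 + 1 = 5.
Final offense level: 5.
Criminal history: 9 prior points → Category Low (9-11).
Level 5 falls in the 3-6 band.
Grid: Level 3-6 × Category Low = 420-690 days.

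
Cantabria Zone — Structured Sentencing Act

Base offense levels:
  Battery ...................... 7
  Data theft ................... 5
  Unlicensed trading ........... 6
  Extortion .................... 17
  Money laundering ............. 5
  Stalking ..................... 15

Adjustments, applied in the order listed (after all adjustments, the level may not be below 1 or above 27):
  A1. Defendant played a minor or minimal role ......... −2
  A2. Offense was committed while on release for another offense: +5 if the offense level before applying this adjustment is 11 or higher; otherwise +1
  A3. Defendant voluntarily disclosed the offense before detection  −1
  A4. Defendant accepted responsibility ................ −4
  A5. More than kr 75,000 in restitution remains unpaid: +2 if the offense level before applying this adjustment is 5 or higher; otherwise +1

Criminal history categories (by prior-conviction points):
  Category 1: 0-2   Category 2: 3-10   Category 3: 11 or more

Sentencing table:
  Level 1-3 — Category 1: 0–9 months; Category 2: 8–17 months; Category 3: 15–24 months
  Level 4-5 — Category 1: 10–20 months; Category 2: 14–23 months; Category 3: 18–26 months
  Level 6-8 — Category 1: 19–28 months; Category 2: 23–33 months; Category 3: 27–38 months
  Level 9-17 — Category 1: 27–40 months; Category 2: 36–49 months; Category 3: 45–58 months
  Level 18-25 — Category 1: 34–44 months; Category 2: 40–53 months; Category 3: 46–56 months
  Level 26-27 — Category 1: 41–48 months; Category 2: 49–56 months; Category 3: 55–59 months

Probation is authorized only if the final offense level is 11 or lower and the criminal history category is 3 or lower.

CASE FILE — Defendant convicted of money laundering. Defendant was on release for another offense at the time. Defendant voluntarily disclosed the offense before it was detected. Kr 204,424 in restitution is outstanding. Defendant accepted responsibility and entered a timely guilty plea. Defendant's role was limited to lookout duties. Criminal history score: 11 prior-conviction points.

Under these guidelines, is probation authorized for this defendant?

Base offense level for money laundering: 5.
A1 applies: 5 − 2 = 3.
A2 applies (level before this adjustment is 3 < 11, so +1): 3 + 1 = 4.
A3 applies: 4 − 1 = 3.
A4 applies: 3 − 4 = -1.
A5 applies (level before this adjustment is -1 < 5, so +1): -1 + 1 = 0.
Level 0 is below the minimum of 1; floored at 1.
Final offense level: 1.
Criminal history: 11 prior points → Category 3 (11+).
Level 1 falls in the 1-3 band.
Grid: Level 1-3 × Category 3 = 15-24 months.
Probation check: level 1 ≤ 11 and category 3 ≤ 3 → eligible.

Yes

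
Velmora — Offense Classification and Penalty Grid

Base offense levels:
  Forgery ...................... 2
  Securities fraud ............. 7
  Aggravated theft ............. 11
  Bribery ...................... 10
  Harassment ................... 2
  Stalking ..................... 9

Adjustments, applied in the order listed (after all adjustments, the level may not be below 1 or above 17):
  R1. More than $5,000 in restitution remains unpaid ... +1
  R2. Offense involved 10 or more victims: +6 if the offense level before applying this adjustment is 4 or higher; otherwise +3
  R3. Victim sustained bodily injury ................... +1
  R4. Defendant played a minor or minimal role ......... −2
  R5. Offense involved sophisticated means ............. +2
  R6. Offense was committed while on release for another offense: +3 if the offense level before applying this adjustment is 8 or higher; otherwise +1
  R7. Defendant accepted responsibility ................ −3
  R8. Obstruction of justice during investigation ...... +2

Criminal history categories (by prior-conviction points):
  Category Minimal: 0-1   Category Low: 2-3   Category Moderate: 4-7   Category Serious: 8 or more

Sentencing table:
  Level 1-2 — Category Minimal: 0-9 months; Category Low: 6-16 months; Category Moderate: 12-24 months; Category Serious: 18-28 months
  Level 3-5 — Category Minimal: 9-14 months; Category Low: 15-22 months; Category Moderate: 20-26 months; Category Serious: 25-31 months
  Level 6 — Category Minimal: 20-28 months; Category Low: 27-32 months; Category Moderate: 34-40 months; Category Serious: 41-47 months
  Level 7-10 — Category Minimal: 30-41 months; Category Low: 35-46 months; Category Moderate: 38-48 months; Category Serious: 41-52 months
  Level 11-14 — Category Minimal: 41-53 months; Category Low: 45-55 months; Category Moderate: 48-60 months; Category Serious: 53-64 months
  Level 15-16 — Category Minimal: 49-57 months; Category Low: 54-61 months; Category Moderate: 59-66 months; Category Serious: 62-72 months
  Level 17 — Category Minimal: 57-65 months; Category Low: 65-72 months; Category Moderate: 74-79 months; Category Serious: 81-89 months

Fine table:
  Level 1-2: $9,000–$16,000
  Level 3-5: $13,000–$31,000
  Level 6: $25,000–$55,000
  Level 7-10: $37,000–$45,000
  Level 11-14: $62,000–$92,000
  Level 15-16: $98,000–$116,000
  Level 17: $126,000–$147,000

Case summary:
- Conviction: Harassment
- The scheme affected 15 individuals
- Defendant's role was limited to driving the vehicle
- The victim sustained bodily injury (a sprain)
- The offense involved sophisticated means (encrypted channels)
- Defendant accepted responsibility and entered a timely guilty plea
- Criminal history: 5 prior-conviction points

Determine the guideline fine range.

Base offense level for harassment: 2.
R2 applies (level before this adjustment is 2 < 4, so +3): 2 + 3 = 5.
R3 applies: 5 + 1 = 6.
R4 applies: 6 − 2 = 4.
R5 applies: 4 + 2 = 6.
R6 does not apply.
R7 applies: 6 − 3 = 3.
R8 does not apply.
Final offense level: 3.
Level 3 falls in the 3-5 band.
Fine table: Level 3-5 → $13,000–$31,000.

$13,000–$31,000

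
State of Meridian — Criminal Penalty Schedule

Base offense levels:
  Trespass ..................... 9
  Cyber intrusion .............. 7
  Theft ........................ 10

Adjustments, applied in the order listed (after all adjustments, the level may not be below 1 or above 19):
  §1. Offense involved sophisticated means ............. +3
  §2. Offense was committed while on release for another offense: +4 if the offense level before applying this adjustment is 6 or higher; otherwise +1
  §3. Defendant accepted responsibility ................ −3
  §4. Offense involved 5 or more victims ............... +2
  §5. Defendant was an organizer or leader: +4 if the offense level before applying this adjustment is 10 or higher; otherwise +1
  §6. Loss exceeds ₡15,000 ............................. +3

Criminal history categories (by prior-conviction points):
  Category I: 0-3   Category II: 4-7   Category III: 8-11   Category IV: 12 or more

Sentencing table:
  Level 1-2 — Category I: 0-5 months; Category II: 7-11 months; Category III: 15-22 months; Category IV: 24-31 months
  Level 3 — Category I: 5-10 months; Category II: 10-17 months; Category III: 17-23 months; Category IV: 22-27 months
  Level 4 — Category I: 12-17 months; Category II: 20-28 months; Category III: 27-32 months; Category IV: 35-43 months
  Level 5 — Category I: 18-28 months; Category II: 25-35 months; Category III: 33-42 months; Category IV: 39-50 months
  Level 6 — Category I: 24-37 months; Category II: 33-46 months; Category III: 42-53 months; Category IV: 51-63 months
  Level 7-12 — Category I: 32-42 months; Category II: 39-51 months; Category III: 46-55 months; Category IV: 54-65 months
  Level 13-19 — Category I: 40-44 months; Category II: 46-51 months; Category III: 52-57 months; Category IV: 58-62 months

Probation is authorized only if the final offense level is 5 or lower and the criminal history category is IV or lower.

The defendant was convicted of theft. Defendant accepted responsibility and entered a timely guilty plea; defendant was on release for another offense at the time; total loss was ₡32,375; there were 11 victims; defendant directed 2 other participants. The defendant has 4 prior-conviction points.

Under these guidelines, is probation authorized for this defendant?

No

Base offense level for theft: 10.
§1 does not apply.
§2 applies (level before this adjustment is 10 ≥ 6, so +4): 10 + 4 = 14.
§3 applies: 14 − 3 = 11.
§4 applies: 11 + 2 = 13.
§5 applies (level before this adjustment is 13 ≥ 10, so +4): 13 + 4 = 17.
§6 applies: 17 + 3 = 20.
Level 20 exceeds the maximum of 19; capped at 19.
Final offense level: 19.
Criminal history: 4 prior points → Category II (4-7).
Level 19 falls in the 13-19 band.
Grid: Level 13-19 × Category II = 46-51 months.
Probation check: level 19 > 5 and category II ≤ IV → not eligible.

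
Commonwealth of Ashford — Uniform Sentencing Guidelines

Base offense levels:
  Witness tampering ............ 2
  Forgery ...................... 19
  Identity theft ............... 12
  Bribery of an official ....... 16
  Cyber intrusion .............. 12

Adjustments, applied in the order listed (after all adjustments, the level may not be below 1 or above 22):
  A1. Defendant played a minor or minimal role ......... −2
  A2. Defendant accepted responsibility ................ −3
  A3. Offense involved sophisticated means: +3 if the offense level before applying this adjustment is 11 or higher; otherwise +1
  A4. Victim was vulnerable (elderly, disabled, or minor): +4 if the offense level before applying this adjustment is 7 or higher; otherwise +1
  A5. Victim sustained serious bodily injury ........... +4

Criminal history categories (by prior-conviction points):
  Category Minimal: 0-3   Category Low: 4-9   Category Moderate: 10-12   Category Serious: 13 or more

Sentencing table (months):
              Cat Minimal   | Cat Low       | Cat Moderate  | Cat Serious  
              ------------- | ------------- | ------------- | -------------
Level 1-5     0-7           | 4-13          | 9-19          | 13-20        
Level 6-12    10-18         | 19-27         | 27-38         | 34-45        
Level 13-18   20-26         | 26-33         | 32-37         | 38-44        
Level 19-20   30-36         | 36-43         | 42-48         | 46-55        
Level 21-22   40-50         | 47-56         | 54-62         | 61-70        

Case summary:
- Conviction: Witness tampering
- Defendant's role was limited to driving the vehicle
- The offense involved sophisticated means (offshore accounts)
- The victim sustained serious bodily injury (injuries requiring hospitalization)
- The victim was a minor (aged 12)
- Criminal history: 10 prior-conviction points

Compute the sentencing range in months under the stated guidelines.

27-38 months

Base offense level for witness tampering: 2.
A1 applies: 2 − 2 = 0.
A2 does not apply.
A3 applies (level before this adjustment is 0 < 11, so +1): 0 + 1 = 1.
A4 applies (level before this adjustment is 1 < 7, so +1): 1 + 1 = 2.
A5 applies: 2 + 4 = 6.
Final offense level: 6.
Criminal history: 10 prior points → Category Moderate (10-12).
Level 6 falls in the 6-12 band.
Grid: Level 6-12 × Category Moderate = 27-38 months.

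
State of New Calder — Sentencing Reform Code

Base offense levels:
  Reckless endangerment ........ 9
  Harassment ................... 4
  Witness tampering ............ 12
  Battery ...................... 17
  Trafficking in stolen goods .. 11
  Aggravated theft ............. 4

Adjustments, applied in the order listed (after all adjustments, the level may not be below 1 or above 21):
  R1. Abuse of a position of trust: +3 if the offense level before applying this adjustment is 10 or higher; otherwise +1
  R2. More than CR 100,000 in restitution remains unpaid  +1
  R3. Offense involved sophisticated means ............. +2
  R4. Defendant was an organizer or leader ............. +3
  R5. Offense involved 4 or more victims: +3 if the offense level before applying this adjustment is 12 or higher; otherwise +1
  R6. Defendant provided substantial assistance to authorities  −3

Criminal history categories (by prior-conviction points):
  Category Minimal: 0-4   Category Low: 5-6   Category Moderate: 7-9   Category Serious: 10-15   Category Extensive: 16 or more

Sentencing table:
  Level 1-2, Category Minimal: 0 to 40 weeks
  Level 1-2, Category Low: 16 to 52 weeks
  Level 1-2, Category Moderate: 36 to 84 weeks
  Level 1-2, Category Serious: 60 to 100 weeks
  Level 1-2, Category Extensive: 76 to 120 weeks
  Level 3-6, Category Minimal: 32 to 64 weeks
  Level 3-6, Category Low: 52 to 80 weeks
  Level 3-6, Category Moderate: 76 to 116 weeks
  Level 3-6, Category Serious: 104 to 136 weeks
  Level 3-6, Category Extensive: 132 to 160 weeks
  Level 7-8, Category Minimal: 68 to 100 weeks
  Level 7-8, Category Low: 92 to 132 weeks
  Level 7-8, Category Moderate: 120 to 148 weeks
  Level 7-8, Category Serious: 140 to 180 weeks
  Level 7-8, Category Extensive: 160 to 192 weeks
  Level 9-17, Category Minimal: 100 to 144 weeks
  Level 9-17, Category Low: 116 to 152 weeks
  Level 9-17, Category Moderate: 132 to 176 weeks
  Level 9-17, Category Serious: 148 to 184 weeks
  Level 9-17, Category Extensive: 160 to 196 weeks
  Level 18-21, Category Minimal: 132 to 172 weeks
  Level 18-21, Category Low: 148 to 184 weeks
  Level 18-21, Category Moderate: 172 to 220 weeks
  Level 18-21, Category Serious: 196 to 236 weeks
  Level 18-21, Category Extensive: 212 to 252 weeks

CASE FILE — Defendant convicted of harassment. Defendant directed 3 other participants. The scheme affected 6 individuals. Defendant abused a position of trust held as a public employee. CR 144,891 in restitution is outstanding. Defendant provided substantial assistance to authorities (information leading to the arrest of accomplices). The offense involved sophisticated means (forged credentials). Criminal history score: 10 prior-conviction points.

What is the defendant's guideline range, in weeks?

148-184 weeks

Base offense level for harassment: 4.
R1 applies (level before this adjustment is 4 < 10, so +1): 4 + 1 = 5.
R2 applies: 5 + 1 = 6.
R3 applies: 6 + 2 = 8.
R4 applies: 8 + 3 = 11.
R5 applies (level before this adjustment is 11 < 12, so +1): 11 + 1 = 12.
R6 applies: 12 − 3 = 9.
Final offense level: 9.
Criminal history: 10 prior points → Category Serious (10-15).
Level 9 falls in the 9-17 band.
Grid: Level 9-17 × Category Serious = 148-184 weeks.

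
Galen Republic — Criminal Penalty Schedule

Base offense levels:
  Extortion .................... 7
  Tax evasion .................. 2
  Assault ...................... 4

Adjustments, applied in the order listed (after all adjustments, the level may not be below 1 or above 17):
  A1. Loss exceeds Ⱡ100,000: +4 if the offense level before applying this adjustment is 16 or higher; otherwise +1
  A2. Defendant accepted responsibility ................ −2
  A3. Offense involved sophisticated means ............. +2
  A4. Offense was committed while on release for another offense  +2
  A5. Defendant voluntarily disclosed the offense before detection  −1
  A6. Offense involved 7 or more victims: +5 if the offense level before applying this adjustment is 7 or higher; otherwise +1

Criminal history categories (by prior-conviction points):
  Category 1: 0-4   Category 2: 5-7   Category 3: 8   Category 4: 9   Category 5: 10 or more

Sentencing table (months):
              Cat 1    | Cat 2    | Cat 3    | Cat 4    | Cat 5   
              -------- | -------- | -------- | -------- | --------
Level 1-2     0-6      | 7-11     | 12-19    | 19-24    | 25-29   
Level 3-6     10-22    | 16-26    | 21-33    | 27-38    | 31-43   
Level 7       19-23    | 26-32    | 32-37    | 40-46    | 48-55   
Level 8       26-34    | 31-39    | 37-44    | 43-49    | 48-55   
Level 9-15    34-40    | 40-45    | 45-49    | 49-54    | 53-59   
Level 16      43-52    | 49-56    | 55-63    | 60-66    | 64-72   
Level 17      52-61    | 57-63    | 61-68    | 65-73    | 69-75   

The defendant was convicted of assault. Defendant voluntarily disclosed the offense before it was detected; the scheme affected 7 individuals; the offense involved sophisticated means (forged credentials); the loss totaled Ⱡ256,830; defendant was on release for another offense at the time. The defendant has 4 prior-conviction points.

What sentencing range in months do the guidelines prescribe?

Base offense level for assault: 4.
A1 applies (level before this adjustment is 4 < 16, so +1): 4 + 1 = 5.
A2 does not apply.
A3 applies: 5 + 2 = 7.
A4 applies: 7 + 2 = 9.
A5 applies: 9 − 1 = 8.
A6 applies (level before this adjustment is 8 ≥ 7, so +5): 8 + 5 = 13.
Final offense level: 13.
Criminal history: 4 prior points → Category 1 (0-4).
Level 13 falls in the 9-15 band.
Grid: Level 9-15 × Category 1 = 34-40 months.

34-40 months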